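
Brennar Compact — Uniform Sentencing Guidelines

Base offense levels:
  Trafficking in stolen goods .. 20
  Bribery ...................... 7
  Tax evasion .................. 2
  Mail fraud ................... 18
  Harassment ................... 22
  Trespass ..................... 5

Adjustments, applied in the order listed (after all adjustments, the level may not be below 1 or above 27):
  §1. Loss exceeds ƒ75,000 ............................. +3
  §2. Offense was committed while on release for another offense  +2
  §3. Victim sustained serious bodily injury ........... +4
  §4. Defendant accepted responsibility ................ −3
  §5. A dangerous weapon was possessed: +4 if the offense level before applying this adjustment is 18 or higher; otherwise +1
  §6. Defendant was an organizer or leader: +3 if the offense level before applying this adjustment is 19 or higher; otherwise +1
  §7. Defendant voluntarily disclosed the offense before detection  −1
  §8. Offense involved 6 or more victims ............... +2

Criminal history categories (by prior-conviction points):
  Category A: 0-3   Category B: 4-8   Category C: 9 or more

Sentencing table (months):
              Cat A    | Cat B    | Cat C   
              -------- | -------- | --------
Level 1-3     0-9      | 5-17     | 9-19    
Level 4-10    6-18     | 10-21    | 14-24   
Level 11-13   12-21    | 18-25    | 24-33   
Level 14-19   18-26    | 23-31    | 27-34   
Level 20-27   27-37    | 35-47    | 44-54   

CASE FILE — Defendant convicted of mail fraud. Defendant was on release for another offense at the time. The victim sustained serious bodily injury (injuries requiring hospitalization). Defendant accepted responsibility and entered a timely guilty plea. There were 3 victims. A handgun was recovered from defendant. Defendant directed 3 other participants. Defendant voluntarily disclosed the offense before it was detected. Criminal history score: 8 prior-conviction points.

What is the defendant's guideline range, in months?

35-47 months

Base offense level for mail fraud: 18.
§2 applies: 18 + 2 = 20.
§3 applies: 20 + 4 = 24.
§4 applies: 24 − 3 = 21.
§5 applies (level before this adjustment is 21 ≥ 18, so +4): 21 + 4 = 25.
§6 applies (level before this adjustment is 25 ≥ 19, so +3): 25 + 3 = 28.
§7 applies: 28 − 1 = 27.
Final offense level: 27.
Criminal history: 8 prior points → Category B (4-8).
Level 27 falls in the 20-27 band.
Grid: Level 20-27 × Category B = 35-47 months.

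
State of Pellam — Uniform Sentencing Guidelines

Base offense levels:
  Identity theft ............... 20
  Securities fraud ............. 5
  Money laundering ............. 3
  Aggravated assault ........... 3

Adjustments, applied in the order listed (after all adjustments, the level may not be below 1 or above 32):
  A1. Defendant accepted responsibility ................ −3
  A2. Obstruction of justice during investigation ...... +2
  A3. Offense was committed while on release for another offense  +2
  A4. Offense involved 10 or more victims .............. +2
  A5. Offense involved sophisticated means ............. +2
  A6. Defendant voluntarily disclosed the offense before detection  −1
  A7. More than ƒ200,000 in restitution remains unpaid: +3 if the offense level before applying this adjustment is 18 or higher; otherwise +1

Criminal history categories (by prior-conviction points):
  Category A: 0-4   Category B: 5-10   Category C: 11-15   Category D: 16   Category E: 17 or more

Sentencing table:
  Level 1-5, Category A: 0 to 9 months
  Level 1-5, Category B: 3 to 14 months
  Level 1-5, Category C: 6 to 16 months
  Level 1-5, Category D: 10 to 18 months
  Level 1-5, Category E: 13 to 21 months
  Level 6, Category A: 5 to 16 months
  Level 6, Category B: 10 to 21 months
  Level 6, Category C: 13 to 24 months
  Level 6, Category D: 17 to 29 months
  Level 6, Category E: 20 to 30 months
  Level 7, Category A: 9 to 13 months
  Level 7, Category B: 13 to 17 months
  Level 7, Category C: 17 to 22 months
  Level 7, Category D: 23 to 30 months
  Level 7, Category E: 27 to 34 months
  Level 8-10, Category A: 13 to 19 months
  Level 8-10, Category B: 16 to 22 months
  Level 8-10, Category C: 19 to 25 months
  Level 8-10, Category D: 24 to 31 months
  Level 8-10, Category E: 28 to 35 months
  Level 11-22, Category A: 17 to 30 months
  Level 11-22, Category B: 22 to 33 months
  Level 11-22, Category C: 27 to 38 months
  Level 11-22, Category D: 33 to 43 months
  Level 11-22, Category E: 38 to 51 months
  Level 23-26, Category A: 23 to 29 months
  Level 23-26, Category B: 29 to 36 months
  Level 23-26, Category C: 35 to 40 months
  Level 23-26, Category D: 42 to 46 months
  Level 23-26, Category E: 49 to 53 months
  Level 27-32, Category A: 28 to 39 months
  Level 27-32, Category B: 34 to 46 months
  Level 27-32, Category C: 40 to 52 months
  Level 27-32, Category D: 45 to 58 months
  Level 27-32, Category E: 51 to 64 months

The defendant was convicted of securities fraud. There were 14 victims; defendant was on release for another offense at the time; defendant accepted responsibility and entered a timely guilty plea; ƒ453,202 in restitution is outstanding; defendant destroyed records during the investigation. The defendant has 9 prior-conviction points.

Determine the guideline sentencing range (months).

Base offense level for securities fraud: 5.
A1 applies: 5 − 3 = 2.
A2 applies: 2 + 2 = 4.
A3 applies: 4 + 2 = 6.
A4 applies: 6 + 2 = 8.
A5 does not apply.
A7 applies (level before this adjustment is 8 < 18, so +1): 8 + 1 = 9.
Final offense level: 9.
Criminal history: 9 prior points → Category B (5-10).
Level 9 falls in the 8-10 band.
Grid: Level 8-10 × Category B = 16-22 months.

16-22 months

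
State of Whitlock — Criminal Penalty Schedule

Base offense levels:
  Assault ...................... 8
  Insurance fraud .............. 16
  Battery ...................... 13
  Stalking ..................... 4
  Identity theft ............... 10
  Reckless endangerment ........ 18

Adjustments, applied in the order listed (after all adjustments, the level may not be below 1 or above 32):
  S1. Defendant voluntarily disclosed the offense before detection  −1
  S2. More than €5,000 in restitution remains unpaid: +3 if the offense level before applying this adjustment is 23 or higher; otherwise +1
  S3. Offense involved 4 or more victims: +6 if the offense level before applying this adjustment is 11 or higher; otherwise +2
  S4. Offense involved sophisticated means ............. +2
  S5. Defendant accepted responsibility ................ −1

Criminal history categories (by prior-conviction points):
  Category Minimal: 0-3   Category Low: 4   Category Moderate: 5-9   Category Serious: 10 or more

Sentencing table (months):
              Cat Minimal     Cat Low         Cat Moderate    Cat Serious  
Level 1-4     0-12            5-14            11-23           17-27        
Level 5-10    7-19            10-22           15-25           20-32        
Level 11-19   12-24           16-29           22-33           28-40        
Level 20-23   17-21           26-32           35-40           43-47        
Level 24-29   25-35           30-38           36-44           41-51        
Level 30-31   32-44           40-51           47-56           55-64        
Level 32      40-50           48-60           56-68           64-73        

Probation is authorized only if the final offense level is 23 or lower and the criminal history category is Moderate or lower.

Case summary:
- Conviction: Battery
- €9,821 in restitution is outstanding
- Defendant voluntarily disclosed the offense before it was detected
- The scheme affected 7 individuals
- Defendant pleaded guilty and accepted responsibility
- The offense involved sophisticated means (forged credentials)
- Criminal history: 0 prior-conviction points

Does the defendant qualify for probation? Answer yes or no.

Yes

Base offense level for battery: 13.
S1 applies: 13 − 1 = 12.
S2 applies (level before this adjustment is 12 < 23, so +1): 12 + 1 = 13.
S3 applies (level before this adjustment is 13 ≥ 11, so +6): 13 + 6 = 19.
S4 applies: 19 + 2 = 21.
S5 applies: 21 − 1 = 20.
Final offense level: 20.
Criminal history: 0 prior points → Category Minimal (0-3).
Level 20 falls in the 20-23 band.
Grid: Level 20-23 × Category Minimal = 17-21 months.
Probation check: level 20 ≤ 23 and category Minimal ≤ Moderate → eligible.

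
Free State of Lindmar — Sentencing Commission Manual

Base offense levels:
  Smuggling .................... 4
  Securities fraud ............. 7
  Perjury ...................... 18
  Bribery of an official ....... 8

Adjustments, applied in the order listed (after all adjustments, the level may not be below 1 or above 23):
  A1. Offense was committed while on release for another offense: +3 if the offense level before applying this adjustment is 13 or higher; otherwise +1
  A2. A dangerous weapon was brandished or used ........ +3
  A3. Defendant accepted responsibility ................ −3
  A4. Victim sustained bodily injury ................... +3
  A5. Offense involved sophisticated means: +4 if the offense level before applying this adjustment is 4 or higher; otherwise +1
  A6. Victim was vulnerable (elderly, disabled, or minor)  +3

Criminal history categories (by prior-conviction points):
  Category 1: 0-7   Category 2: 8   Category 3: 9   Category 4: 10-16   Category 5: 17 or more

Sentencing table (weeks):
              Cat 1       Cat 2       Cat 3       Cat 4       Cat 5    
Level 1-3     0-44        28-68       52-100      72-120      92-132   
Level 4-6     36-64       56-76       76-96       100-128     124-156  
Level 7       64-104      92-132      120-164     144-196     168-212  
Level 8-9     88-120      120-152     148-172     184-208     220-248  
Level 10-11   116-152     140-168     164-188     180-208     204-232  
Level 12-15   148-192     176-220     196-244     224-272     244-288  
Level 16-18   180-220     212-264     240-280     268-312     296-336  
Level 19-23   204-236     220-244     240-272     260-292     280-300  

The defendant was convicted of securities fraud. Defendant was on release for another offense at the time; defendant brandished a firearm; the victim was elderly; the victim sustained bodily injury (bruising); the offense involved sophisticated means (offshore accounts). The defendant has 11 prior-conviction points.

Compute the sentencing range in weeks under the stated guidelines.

260-292 weeks

Base offense level for securities fraud: 7.
A1 applies (level before this adjustment is 7 < 13, so +1): 7 + 1 = 8.
A2 applies: 8 + 3 = 11.
A4 applies: 11 + 3 = 14.
A5 applies (level before this adjustment is 14 ≥ 4, so +4): 14 + 4 = 18.
A6 applies: 18 + 3 = 21.
Final offense level: 21.
Criminal history: 11 prior points → Category 4 (10-16).
Level 21 falls in the 19-23 band.
Grid: Level 19-23 × Category 4 = 260-292 weeks.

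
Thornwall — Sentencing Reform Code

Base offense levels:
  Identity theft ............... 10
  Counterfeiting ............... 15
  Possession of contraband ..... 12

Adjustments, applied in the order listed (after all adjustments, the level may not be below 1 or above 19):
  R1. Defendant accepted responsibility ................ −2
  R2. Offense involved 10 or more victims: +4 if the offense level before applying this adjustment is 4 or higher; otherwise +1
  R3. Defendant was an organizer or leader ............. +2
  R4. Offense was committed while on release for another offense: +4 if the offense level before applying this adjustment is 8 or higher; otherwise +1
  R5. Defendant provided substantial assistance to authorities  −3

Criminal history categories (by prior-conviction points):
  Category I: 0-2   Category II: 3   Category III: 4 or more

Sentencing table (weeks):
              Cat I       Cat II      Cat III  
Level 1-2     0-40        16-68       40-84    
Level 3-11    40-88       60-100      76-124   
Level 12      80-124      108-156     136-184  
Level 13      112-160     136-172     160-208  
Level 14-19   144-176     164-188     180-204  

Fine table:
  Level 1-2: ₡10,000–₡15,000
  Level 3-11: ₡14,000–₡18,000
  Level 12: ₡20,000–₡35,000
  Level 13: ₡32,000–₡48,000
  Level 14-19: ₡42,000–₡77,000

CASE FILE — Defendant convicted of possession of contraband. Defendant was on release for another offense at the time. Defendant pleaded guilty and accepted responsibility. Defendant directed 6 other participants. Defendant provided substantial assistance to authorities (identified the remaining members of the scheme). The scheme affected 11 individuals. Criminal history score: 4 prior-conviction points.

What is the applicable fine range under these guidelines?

Base offense level for possession of contraband: 12.
R1 applies: 12 − 2 = 10.
R2 applies (level before this adjustment is 10 ≥ 4, so +4): 10 + 4 = 14.
R3 applies: 14 + 2 = 16.
R4 applies (level before this adjustment is 16 ≥ 8, so +4): 16 + 4 = 20.
R5 applies: 20 − 3 = 17.
Final offense level: 17.
Level 17 falls in the 14-19 band.
Fine table: Level 14-19 → ₡42,000–₡77,000.

₡42,000–₡77,000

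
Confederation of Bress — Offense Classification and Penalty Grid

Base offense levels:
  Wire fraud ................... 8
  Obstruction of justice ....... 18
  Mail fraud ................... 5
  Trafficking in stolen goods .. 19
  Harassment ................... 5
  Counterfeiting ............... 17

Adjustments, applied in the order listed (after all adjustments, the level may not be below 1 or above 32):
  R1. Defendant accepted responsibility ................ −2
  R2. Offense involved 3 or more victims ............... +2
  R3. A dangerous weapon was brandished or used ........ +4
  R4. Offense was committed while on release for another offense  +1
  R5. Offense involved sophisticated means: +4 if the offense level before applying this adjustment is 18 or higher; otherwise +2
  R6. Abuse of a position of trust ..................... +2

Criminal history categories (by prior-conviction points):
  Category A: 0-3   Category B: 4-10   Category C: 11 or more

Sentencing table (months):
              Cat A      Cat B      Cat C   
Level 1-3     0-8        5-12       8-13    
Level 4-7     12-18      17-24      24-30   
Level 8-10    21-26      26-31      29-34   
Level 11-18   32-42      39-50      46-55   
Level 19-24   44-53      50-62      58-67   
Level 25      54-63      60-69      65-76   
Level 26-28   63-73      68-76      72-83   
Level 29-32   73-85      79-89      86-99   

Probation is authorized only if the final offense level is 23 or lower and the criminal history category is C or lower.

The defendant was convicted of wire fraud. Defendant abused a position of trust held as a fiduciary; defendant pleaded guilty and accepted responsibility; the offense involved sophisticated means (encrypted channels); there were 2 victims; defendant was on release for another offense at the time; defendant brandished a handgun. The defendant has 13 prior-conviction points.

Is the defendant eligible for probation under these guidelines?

Yes

Base offense level for wire fraud: 8.
R1 applies: 8 − 2 = 6.
R3 applies: 6 + 4 = 10.
R4 applies: 10 + 1 = 11.
R5 applies (level before this adjustment is 11 < 18, so +2): 11 + 2 = 13.
R6 applies: 13 + 2 = 15.
Final offense level: 15.
Criminal history: 13 prior points → Category C (11+).
Level 15 falls in the 11-18 band.
Grid: Level 11-18 × Category C = 46-55 months.
Probation check: level 15 ≤ 23 and category C ≤ C → eligible.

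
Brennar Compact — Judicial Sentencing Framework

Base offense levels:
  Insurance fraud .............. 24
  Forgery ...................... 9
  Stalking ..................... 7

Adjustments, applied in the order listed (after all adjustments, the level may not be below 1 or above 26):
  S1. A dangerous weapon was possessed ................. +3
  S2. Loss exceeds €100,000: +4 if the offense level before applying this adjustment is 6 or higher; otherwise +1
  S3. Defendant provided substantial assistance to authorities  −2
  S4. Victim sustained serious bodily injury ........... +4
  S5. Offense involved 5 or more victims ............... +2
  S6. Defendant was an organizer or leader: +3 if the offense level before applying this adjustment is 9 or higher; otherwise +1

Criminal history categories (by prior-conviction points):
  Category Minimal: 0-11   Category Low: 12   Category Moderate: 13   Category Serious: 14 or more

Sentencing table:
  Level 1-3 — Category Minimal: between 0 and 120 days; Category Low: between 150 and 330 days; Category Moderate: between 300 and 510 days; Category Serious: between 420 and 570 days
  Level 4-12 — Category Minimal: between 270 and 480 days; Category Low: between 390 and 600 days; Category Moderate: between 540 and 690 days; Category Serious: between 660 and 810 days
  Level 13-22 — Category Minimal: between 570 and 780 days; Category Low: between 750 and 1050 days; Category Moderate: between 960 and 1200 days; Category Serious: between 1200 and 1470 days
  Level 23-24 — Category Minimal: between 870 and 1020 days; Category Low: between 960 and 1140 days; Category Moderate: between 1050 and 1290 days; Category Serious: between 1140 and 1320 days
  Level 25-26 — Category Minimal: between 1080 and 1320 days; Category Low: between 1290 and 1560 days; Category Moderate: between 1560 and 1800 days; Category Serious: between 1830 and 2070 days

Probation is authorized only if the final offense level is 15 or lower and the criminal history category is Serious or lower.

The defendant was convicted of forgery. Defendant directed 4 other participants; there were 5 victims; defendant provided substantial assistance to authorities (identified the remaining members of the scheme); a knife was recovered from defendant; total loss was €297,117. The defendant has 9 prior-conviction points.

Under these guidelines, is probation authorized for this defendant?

No

Base offense level for forgery: 9.
S1 applies: 9 + 3 = 12.
S2 applies (level before this adjustment is 12 ≥ 6, so +4): 12 + 4 = 16.
S3 applies: 16 − 2 = 14.
S4 does not apply.
S5 applies: 14 + 2 = 16.
S6 applies (level before this adjustment is 16 ≥ 9, so +3): 16 + 3 = 19.
Final offense level: 19.
Criminal history: 9 prior points → Category Minimal (0-11).
Level 19 falls in the 13-22 band.
Grid: Level 13-22 × Category Minimal = 570-780 days.
Probation check: level 19 > 15 and category Minimal ≤ Serious → not eligible.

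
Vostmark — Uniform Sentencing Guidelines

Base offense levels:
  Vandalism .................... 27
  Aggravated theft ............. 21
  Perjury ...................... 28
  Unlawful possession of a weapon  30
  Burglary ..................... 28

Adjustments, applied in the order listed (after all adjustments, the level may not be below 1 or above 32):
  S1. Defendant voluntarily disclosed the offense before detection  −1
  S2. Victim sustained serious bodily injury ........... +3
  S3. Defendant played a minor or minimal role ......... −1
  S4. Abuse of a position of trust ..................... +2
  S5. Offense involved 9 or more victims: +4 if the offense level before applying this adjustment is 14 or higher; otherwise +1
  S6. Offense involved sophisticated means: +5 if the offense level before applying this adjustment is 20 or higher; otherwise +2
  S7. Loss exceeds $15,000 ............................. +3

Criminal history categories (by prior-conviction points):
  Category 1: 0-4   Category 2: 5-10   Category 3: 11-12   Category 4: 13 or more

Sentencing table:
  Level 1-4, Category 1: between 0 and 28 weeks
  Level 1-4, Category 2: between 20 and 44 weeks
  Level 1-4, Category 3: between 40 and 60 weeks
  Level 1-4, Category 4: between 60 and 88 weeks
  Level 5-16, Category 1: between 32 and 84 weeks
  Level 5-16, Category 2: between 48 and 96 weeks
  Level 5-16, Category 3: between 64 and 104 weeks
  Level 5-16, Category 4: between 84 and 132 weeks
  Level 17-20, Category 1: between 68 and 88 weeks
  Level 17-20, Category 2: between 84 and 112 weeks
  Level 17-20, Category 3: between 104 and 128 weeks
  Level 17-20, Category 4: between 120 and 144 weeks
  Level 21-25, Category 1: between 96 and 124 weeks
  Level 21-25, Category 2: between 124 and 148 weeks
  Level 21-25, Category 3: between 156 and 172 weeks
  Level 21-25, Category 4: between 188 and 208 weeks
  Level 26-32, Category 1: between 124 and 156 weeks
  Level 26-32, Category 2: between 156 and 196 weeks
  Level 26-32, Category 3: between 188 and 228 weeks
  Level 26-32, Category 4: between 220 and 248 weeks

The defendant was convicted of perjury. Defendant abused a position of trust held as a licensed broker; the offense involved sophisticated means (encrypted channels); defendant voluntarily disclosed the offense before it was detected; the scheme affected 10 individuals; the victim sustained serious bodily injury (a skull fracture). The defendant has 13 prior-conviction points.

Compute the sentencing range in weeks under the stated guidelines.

Base offense level for perjury: 28.
S1 applies: 28 − 1 = 27.
S2 applies: 27 + 3 = 30.
S4 applies: 30 + 2 = 32.
S5 applies (level before this adjustment is 32 ≥ 14, so +4): 32 + 4 = 36.
S6 applies (level before this adjustment is 36 ≥ 20, so +5): 36 + 5 = 41.
S7 does not apply.
Level 41 exceeds the maximum of 32; capped at 32.
Final offense level: 32.
Criminal history: 13 prior points → Category 4 (13+).
Level 32 falls in the 26-32 band.
Grid: Level 26-32 × Category 4 = 220-248 weeks.

220-248 weeks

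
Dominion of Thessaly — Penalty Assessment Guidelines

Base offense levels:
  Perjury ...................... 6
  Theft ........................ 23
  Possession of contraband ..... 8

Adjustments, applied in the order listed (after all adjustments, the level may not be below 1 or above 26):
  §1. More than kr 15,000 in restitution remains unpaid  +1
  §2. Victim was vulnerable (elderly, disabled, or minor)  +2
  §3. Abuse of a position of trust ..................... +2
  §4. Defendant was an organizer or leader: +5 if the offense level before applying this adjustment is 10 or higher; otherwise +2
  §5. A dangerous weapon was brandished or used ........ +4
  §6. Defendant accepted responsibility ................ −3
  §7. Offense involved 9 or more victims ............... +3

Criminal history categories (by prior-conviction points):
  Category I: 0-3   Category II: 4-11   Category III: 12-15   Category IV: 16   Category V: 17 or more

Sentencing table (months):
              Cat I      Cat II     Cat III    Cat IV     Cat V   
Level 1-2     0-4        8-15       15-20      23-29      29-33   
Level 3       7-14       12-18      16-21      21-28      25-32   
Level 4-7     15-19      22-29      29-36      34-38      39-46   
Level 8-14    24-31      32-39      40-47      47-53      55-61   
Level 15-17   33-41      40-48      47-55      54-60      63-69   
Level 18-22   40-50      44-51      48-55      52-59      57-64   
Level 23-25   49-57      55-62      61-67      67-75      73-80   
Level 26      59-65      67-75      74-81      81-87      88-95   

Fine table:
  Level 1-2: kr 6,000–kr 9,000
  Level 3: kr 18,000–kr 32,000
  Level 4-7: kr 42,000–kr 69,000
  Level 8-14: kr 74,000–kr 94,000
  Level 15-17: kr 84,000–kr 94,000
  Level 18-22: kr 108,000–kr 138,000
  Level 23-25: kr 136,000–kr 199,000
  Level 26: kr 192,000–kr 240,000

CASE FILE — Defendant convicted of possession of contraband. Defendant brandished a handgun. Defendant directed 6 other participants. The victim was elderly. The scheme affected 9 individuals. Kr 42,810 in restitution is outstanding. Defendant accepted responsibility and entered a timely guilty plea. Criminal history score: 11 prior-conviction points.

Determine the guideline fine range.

kr 108,000–kr 138,000

Base offense level for possession of contraband: 8.
§1 applies: 8 + 1 = 9.
§2 applies: 9 + 2 = 11.
§3 does not apply.
§4 applies (level before this adjustment is 11 ≥ 10, so +5): 11 + 5 = 16.
§5 applies: 16 + 4 = 20.
§6 applies: 20 − 3 = 17.
§7 applies: 17 + 3 = 20.
Final offense level: 20.
Level 20 falls in the 18-22 band.
Fine table: Level 18-22 → kr 108,000–kr 138,000.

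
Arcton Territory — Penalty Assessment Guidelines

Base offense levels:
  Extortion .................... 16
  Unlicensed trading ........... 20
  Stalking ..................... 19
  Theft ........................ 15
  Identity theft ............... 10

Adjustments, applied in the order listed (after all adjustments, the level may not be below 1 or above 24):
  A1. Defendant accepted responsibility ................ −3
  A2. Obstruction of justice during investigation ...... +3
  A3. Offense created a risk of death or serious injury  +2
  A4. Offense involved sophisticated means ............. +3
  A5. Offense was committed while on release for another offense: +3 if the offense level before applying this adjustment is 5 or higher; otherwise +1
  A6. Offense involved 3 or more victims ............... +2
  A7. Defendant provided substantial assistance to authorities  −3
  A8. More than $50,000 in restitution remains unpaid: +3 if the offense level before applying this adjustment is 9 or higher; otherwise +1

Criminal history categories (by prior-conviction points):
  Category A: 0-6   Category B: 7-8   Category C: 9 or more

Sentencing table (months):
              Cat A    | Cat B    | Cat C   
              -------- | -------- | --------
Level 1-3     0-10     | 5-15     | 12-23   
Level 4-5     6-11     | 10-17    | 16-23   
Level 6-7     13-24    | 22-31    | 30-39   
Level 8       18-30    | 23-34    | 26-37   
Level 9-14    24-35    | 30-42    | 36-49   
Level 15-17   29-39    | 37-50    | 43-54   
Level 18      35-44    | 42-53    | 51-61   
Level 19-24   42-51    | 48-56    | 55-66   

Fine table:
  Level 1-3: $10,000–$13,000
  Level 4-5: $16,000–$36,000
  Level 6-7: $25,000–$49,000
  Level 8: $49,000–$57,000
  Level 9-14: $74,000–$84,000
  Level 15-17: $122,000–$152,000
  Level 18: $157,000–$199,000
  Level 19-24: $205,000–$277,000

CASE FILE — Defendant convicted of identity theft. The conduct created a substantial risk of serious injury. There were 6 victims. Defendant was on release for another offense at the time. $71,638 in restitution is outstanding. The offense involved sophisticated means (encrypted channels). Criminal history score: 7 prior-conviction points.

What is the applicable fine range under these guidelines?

Base offense level for identity theft: 10.
A1 does not apply.
A2 does not apply.
A3 applies: 10 + 2 = 12.
A4 applies: 12 + 3 = 15.
A5 applies (level before this adjustment is 15 ≥ 5, so +3): 15 + 3 = 18.
A6 applies: 18 + 2 = 20.
A8 applies (level before this adjustment is 20 ≥ 9, so +3): 20 + 3 = 23.
Final offense level: 23.
Level 23 falls in the 19-24 band.
Fine table: Level 19-24 → $205,000–$277,000.

$205,000–$277,000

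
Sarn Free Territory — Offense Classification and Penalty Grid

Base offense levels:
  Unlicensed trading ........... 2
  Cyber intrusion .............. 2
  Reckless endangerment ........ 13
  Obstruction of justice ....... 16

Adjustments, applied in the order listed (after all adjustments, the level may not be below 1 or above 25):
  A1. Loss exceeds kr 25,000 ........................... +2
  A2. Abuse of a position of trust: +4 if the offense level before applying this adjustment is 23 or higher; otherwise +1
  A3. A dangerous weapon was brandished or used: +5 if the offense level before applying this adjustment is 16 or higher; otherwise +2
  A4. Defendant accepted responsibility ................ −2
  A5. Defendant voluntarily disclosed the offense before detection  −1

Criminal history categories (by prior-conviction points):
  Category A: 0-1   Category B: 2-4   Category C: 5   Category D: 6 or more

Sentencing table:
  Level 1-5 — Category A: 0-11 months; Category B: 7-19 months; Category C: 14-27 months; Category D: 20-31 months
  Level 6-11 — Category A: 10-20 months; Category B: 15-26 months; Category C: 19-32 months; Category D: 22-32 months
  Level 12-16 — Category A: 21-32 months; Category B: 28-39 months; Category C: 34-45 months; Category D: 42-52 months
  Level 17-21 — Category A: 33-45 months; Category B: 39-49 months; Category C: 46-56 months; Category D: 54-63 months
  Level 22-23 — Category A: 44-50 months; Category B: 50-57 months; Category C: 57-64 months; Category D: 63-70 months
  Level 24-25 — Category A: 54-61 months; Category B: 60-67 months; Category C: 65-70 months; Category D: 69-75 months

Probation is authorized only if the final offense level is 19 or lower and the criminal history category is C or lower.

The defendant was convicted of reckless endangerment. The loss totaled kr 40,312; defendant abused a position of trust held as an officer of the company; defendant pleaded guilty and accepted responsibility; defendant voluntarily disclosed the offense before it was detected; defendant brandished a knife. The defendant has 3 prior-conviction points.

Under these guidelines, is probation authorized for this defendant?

Base offense level for reckless endangerment: 13.
A1 applies: 13 + 2 = 15.
A2 applies (level before this adjustment is 15 < 23, so +1): 15 + 1 = 16.
A3 applies (level before this adjustment is 16 ≥ 16, so +5): 16 + 5 = 21.
A4 applies: 21 − 2 = 19.
A5 applies: 19 − 1 = 18.
Final offense level: 18.
Criminal history: 3 prior points → Category B (2-4).
Level 18 falls in the 17-21 band.
Grid: Level 17-21 × Category B = 39-49 months.
Probation check: level 18 ≤ 19 and category B ≤ C → eligible.

Yes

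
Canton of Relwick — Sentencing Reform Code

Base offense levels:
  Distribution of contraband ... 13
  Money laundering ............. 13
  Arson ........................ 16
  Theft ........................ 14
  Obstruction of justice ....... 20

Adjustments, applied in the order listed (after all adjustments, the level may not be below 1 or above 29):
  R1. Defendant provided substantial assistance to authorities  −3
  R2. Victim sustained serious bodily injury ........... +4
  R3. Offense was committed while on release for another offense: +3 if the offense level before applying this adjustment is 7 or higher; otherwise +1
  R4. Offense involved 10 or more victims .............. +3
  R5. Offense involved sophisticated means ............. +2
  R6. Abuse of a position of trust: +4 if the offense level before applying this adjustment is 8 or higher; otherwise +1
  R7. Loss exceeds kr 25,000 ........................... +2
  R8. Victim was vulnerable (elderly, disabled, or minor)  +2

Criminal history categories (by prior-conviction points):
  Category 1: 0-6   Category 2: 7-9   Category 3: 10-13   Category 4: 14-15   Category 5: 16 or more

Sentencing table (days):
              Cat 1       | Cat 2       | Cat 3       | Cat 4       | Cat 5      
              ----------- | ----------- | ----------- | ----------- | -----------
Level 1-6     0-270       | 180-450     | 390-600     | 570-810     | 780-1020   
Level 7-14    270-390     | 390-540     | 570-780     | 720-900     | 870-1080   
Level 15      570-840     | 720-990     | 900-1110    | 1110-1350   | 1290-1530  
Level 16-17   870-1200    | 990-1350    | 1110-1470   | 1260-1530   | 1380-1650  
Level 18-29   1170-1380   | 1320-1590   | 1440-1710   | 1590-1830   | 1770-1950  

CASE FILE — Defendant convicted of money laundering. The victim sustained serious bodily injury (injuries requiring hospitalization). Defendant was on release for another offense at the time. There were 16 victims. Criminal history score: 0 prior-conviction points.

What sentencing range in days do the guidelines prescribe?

Base offense level for money laundering: 13.
R1 does not apply.
R2 applies: 13 + 4 = 17.
R3 applies (level before this adjustment is 17 ≥ 7, so +3): 17 + 3 = 20.
R4 applies: 20 + 3 = 23.
R5 does not apply.
R7 does not apply.
Final offense level: 23.
Criminal history: 0 prior points → Category 1 (0-6).
Level 23 falls in the 18-29 band.
Grid: Level 18-29 × Category 1 = 1170-1380 days.

1170-1380 days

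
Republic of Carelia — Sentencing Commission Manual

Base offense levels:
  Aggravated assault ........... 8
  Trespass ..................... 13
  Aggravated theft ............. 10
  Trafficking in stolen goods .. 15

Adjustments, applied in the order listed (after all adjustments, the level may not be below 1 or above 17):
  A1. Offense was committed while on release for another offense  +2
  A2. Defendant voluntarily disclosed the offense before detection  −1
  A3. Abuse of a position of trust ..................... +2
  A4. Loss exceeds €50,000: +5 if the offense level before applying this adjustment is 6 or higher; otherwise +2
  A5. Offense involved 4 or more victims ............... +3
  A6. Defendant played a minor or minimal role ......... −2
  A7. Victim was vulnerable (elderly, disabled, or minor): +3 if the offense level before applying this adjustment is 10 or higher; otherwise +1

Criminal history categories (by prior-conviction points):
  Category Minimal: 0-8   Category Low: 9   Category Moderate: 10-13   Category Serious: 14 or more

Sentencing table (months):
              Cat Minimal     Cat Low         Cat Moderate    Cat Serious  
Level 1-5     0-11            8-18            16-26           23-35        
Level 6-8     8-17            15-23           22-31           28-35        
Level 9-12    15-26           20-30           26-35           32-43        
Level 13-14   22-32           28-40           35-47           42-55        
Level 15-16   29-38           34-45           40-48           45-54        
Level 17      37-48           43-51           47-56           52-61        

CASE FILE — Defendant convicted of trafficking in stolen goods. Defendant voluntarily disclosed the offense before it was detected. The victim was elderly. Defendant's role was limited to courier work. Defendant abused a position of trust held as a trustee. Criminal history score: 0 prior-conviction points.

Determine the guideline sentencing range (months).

37-48 months

Base offense level for trafficking in stolen goods: 15.
A2 applies: 15 − 1 = 14.
A3 applies: 14 + 2 = 16.
A4 does not apply.
A5 does not apply.
A6 applies: 16 − 2 = 14.
A7 applies (level before this adjustment is 14 ≥ 10, so +3): 14 + 3 = 17.
Final offense level: 17.
Criminal history: 0 prior points → Category Minimal (0-8).
Level 17 falls in the 17 band.
Grid: Level 17 × Category Minimal = 37-48 months.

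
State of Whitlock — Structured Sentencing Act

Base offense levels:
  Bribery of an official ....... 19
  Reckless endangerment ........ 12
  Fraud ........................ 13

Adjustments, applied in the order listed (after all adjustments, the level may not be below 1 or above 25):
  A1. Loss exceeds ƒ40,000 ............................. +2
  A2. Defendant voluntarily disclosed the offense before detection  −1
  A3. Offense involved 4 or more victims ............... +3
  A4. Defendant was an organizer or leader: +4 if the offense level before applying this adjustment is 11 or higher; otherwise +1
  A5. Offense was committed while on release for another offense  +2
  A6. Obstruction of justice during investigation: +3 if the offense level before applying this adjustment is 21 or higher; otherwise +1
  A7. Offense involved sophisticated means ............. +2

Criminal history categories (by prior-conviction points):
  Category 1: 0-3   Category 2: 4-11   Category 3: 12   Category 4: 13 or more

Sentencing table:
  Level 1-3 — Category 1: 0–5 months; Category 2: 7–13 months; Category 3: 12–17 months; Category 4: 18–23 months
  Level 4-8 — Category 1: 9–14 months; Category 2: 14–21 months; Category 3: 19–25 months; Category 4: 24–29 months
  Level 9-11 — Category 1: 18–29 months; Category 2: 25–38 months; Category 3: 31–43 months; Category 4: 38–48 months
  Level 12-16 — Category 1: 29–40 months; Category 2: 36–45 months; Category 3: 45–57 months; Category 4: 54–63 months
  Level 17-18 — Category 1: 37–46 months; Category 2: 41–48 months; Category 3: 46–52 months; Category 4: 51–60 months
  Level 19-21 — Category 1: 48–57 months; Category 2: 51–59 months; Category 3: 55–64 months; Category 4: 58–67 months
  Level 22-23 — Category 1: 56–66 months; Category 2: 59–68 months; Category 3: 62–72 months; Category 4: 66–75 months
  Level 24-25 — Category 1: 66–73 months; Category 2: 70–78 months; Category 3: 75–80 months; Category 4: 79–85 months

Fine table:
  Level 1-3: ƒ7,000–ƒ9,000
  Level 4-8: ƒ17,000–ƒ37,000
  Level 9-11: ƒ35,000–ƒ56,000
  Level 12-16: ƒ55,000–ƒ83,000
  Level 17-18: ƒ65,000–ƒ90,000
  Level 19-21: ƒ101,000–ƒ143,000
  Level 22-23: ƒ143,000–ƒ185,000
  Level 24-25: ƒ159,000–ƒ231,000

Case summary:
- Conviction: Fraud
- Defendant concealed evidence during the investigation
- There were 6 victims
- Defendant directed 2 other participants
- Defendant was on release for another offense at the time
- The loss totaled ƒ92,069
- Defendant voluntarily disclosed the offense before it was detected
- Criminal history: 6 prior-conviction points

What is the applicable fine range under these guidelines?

ƒ159,000–ƒ231,000

Base offense level for fraud: 13.
A1 applies: 13 + 2 = 15.
A2 applies: 15 − 1 = 14.
A3 applies: 14 + 3 = 17.
A4 applies (level before this adjustment is 17 ≥ 11, so +4): 17 + 4 = 21.
A5 applies: 21 + 2 = 23.
A6 applies (level before this adjustment is 23 ≥ 21, so +3): 23 + 3 = 26.
A7 does not apply.
Level 26 exceeds the maximum of 25; capped at 25.
Final offense level: 25.
Level 25 falls in the 24-25 band.
Fine table: Level 24-25 → ƒ159,000–ƒ231,000.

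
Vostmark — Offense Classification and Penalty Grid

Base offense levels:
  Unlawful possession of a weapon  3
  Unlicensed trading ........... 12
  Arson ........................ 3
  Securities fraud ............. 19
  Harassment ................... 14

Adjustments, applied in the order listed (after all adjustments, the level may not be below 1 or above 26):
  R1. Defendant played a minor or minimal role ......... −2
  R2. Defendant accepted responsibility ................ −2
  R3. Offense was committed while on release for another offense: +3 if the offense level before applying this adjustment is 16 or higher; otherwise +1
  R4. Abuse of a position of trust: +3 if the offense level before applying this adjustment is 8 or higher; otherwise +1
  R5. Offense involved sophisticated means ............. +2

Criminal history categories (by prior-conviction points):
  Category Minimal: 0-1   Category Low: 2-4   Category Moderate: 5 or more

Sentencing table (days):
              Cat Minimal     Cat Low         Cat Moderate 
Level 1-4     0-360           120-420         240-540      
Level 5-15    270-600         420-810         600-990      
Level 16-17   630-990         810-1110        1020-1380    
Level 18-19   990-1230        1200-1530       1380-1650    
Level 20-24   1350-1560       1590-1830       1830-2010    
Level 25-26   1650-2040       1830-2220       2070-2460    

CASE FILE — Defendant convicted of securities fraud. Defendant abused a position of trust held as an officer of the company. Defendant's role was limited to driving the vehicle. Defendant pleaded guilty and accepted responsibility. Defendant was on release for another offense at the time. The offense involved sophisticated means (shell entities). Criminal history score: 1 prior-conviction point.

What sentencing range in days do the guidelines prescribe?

Base offense level for securities fraud: 19.
R1 applies: 19 − 2 = 17.
R2 applies: 17 − 2 = 15.
R3 applies (level before this adjustment is 15 < 16, so +1): 15 + 1 = 16.
R4 applies (level before this adjustment is 16 ≥ 8, so +3): 16 + 3 = 19.
R5 applies: 19 + 2 = 21.
Final offense level: 21.
Criminal history: 1 prior point → Category Minimal (0-1).
Level 21 falls in the 20-24 band.
Grid: Level 20-24 × Category Minimal = 1350-1560 days.

1350-1560 days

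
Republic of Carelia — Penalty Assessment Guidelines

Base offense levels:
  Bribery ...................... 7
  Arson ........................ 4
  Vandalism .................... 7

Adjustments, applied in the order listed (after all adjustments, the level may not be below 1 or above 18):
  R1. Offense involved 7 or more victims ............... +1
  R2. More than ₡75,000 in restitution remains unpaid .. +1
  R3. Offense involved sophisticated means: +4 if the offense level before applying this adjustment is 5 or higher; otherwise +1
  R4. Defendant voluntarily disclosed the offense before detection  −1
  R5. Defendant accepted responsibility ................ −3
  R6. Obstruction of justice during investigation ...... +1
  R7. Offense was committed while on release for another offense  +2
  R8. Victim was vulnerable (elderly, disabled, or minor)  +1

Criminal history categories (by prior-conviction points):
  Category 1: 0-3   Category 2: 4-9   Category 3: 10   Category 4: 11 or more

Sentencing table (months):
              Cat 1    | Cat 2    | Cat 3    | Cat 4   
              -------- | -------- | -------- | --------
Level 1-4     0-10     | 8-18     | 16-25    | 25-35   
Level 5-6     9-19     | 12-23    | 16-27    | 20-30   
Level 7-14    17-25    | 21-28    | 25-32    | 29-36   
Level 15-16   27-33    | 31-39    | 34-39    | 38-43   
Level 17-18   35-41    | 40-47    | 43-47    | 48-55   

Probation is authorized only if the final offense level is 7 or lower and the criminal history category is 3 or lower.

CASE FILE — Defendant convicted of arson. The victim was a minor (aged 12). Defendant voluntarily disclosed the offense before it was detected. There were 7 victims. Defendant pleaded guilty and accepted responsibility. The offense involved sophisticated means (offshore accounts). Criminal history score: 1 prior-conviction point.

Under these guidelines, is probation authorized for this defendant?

Yes

Base offense level for arson: 4.
R1 applies: 4 + 1 = 5.
R3 applies (level before this adjustment is 5 ≥ 5, so +4): 5 + 4 = 9.
R4 applies: 9 − 1 = 8.
R5 applies: 8 − 3 = 5.
R8 applies: 5 + 1 = 6.
Final offense level: 6.
Criminal history: 1 prior point → Category 1 (0-3).
Level 6 falls in the 5-6 band.
Grid: Level 5-6 × Category 1 = 9-19 months.
Probation check: level 6 ≤ 7 and category 1 ≤ 3 → eligible.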